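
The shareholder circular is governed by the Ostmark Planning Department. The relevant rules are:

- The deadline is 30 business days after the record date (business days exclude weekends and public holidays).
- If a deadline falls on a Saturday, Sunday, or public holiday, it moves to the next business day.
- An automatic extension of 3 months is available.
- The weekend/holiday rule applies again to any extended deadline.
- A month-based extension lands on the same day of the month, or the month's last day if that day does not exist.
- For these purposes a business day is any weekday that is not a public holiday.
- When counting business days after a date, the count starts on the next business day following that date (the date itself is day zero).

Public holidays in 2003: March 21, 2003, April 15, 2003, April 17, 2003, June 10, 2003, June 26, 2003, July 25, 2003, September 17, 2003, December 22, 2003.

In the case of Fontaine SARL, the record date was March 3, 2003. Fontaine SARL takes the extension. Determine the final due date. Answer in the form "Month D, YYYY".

30 business days after March 3, 2003, excluding weekends and holidays, is April 16, 2003.
April 16, 2003 falls on a Wednesday, which is a business day, so no adjustment is needed.
Applying the 3 months extension: 3 months after April 16, 2003 is July 16, 2003.
July 16, 2003 (Wednesday) is already a business day.
Deadline: July 16, 2003.

July 16, 2003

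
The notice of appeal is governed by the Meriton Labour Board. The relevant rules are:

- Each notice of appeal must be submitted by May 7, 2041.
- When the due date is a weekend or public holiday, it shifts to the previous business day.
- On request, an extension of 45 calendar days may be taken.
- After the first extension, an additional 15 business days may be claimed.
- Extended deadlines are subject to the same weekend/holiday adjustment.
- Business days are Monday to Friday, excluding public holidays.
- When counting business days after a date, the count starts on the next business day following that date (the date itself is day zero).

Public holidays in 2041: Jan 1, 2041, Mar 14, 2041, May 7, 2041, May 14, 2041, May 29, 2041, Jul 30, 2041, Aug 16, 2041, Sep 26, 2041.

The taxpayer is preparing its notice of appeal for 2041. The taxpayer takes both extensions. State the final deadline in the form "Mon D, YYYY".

Jul 11, 2041

The stated deadline is May 7, 2041.
May 7, 2041 falls on a listed holiday. Rolling to the preceding business day gives May 6, 2041, a Monday.
The 45-calendar-day extension moves the deadline from May 6, 2041 to Jun 20, 2041.
Jun 20, 2041 is a Thursday and not a listed holiday, so it stands.
Applying the 15-business-day extension: 15 business days after Jun 20, 2041 is Jul 11, 2041.
Jul 11, 2041 (Thursday) is already a business day.
The final due date is Jul 11, 2041.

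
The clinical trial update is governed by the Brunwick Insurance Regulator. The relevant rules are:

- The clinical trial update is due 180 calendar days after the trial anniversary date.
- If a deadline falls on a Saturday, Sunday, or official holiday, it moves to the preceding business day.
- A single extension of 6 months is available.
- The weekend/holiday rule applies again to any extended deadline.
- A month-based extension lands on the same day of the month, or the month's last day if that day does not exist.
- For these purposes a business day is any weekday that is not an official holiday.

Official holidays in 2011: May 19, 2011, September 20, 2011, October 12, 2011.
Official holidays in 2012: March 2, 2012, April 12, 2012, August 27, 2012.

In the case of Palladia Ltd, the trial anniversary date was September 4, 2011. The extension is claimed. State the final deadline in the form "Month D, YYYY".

180 calendar days after September 4, 2011 is March 2, 2012.
March 2, 2012 falls on a listed holiday. Rolling to the preceding business day gives March 1, 2012, a Thursday.
Add 6 months to March 1, 2012: September 1, 2012.
September 1, 2012 is a Saturday, so it moves to the preceding business day, August 31, 2012 (Friday).
Final deadline: August 31, 2012.

August 31, 2012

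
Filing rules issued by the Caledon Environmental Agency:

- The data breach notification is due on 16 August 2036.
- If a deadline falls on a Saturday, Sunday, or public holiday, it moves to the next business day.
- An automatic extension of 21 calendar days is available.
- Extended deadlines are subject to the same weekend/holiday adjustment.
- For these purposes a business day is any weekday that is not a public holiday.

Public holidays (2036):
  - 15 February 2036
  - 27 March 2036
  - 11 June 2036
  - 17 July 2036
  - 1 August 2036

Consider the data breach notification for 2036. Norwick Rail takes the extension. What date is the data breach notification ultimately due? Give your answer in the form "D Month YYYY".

8 September 2036

The statutory due date is 16 August 2036.
Because 16 August 2036 is a Saturday, the deadline becomes 18 August 2036 (Monday).
The 21-calendar-day extension moves the deadline from 18 August 2036 to 8 September 2036.
8 September 2036 falls on a Monday, which is a business day, so no adjustment is needed.
So the filing is due 8 September 2036.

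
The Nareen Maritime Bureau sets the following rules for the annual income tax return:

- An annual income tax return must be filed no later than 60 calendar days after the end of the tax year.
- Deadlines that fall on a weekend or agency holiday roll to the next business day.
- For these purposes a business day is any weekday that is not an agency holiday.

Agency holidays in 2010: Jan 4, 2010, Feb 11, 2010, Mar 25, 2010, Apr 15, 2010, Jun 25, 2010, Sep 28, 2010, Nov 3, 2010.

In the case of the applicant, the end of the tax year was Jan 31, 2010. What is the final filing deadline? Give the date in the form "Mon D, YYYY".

From Jan 31, 2010, 60 calendar days later is Apr 1, 2010.
Apr 1, 2010 falls on a Thursday, which is a business day, so no adjustment is needed.
Deadline: Apr 1, 2010.

Apr 1, 2010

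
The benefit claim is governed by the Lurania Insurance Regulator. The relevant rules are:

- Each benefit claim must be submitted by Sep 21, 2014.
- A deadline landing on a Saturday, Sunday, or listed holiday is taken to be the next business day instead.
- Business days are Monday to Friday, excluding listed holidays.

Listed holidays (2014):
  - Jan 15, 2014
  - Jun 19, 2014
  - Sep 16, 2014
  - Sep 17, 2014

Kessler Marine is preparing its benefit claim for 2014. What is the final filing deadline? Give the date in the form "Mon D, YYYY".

Sep 22, 2014

Start from the fixed due date, Sep 21, 2014.
Sep 21, 2014 is a Sunday, so it moves to the next business day, Sep 22, 2014 (Monday).
Deadline: Sep 22, 2014.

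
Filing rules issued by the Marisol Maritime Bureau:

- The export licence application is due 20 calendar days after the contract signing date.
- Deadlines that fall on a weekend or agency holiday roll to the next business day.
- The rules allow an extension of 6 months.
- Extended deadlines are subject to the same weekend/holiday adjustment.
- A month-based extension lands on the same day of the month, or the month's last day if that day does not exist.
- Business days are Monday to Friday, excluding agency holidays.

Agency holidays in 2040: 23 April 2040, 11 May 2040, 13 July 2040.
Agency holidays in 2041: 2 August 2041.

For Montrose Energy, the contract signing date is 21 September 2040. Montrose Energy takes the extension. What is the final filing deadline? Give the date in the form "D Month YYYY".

11 April 2041

Trigger date 21 September 2040 + 20 calendar days = 11 October 2040.
Since 11 October 2040 is a Thursday and not a holiday, the date is unchanged.
Applying the 6 months extension: 6 months after 11 October 2040 is 11 April 2041.
11 April 2041 is a Thursday and not a listed holiday, so it stands.
So the filing is due 11 April 2041.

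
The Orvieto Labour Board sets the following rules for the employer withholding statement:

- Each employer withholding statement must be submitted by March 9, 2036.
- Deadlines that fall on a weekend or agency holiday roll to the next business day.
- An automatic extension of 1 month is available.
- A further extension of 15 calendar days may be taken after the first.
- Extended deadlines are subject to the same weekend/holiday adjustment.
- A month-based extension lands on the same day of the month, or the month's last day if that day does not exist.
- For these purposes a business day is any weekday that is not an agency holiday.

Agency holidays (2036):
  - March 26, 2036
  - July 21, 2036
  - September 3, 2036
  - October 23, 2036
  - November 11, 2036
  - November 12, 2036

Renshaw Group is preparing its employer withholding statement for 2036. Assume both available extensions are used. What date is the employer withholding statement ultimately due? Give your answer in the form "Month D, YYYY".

April 25, 2036

The stated deadline is March 9, 2036.
March 9, 2036 falls on a Sunday. Rolling to the next business day gives March 10, 2036, a Monday.
Applying the 1 month extension: 1 month after March 10, 2036 is April 10, 2036.
April 10, 2036 is a Thursday and not a listed holiday, so it stands.
With the 15-day extension, April 10, 2036 becomes April 25, 2036.
April 25, 2036 (Friday) is already a business day.
The final due date is April 25, 2036.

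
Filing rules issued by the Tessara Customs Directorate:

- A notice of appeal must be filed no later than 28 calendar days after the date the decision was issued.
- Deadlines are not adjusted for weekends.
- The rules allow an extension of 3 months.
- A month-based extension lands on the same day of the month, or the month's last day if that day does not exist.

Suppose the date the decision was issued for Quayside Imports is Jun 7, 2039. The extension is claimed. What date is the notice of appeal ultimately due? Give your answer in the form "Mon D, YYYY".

Adding 28 calendar days to Jun 7, 2039 gives Jul 5, 2039.
No adjustment is made for weekends or holidays, so Jul 5, 2039 stands.
Applying the 3 months extension: 3 months after Jul 5, 2039 is Oct 5, 2039.
No adjustment is made for weekends or holidays, so Oct 5, 2039 stands.
The final due date is Oct 5, 2039.

Oct 5, 2039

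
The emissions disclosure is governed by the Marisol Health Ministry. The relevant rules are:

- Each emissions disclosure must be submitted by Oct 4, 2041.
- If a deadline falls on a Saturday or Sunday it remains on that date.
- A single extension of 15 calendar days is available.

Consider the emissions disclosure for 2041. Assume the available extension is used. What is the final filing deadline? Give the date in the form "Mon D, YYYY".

Oct 19, 2041

The stated deadline is Oct 4, 2041.
Oct 4, 2041 falls on a Friday. The rules make no weekend/holiday allowance, so it remains Oct 4, 2041.
Applying the 15-calendar-day extension: Oct 4, 2041 + 15 days = Oct 19, 2041.
Oct 19, 2041 falls on a Saturday. The rules make no weekend/holiday allowance, so it remains Oct 19, 2041.
Final deadline: Oct 19, 2041.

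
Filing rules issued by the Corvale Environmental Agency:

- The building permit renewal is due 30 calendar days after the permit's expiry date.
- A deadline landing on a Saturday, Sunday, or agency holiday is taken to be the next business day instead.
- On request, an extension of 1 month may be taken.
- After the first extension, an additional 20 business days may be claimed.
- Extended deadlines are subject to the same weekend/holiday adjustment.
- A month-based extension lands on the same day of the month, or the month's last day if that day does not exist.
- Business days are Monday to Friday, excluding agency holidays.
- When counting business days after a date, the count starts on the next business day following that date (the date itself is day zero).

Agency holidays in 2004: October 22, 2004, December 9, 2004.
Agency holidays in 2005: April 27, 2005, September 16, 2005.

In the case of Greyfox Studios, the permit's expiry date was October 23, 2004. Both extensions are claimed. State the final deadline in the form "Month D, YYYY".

Trigger date October 23, 2004 + 30 calendar days = November 22, 2004.
Since November 22, 2004 is a Monday and not a holiday, the date is unchanged.
Add 1 month to November 22, 2004: December 22, 2004.
December 22, 2004 is a Wednesday and not a listed holiday, so it stands.
Counting 20 further business days from December 22, 2004 reaches January 19, 2005.
January 19, 2005 falls on a Wednesday, which is a business day, so no adjustment is needed.
So the filing is due January 19, 2005.

January 19, 2005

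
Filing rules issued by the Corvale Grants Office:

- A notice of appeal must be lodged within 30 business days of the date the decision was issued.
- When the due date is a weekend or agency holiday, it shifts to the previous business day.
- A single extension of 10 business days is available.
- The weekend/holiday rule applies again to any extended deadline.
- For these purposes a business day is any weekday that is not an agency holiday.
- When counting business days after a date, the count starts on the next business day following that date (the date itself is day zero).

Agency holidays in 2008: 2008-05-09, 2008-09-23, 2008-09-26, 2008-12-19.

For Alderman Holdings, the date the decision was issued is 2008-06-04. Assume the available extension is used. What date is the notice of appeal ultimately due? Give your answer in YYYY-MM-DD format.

2008-07-30

30 business days after 2008-06-04, excluding weekends and holidays, is 2008-07-16.
2008-07-16 falls on a Wednesday, which is a business day, so no adjustment is needed.
The 10-business-day extension runs from 2008-07-16 to 2008-07-30.
Since 2008-07-30 is a Wednesday and not a holiday, the date is unchanged.
Deadline: 2008-07-30.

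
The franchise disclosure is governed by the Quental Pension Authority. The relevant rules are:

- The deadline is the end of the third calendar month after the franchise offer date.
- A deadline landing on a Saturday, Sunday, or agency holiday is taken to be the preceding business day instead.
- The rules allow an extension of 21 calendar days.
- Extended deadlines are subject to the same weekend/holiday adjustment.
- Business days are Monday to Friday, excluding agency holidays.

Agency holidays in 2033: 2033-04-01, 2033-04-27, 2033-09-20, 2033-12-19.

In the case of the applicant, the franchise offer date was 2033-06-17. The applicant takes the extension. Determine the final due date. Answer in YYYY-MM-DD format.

3 months after 2033-06-17 falls in September 2033; the last day of that month is 2033-09-30.
2033-09-30 falls on a Friday, which is a business day, so no adjustment is needed.
Applying the 21-calendar-day extension: 2033-09-30 + 21 days = 2033-10-21.
2033-10-21 falls on a Friday, which is a business day, so no adjustment is needed.
The final due date is 2033-10-21.

2033-10-21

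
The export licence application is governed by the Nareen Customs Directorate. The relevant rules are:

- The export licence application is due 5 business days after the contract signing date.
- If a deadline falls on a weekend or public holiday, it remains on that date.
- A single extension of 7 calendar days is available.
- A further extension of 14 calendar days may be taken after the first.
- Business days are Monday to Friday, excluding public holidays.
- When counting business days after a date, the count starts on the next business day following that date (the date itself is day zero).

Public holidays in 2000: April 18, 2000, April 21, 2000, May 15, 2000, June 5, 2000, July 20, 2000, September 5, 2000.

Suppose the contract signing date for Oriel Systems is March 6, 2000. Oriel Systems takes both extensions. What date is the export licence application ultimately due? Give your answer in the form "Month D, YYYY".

Starting the day after March 6, 2000 and counting 5 business days lands on March 13, 2000.
March 13, 2000 is a Monday; no weekend or holiday adjustment applies.
With the 7-day extension, March 13, 2000 becomes March 20, 2000.
No adjustment is made for weekends or holidays, so March 20, 2000 stands.
Applying the 14-calendar-day extension: March 20, 2000 + 14 days = April 3, 2000.
April 3, 2000 is a Monday; no weekend or holiday adjustment applies.
So the filing is due April 3, 2000.

April 3, 2000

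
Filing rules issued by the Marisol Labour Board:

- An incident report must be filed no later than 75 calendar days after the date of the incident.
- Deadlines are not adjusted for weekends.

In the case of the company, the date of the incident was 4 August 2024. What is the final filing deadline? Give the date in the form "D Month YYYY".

18 October 2024

75 calendar days after 4 August 2024 is 18 October 2024.
18 October 2024 is a Friday; no weekend or holiday adjustment applies.
The final due date is 18 October 2024.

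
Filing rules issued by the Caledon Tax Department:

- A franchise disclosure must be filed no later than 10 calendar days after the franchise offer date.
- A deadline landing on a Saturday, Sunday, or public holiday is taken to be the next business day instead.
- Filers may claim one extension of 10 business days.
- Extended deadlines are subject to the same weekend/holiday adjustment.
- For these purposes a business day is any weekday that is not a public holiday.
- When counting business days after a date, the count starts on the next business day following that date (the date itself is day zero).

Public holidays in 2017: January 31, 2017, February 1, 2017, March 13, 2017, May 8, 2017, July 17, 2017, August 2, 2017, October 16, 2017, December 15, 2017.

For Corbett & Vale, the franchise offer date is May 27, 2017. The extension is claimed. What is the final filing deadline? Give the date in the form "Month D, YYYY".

June 20, 2017

Adding 10 calendar days to May 27, 2017 gives June 6, 2017.
June 6, 2017 (Tuesday) is already a business day.
The 10-business-day extension runs from June 6, 2017 to June 20, 2017.
Since June 20, 2017 is a Tuesday and not a holiday, the date is unchanged.
Final deadline: June 20, 2017.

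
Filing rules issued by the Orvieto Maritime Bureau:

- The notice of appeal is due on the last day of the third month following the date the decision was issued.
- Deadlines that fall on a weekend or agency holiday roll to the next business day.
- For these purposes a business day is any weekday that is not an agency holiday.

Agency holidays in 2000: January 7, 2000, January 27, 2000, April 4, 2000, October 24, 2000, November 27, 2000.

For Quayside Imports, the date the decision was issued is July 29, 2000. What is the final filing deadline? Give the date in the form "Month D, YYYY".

3 months after July 29, 2000 is October 2000; that month ends on October 31, 2000.
October 31, 2000 falls on a Tuesday, which is a business day, so no adjustment is needed.
So the filing is due October 31, 2000.

October 31, 2000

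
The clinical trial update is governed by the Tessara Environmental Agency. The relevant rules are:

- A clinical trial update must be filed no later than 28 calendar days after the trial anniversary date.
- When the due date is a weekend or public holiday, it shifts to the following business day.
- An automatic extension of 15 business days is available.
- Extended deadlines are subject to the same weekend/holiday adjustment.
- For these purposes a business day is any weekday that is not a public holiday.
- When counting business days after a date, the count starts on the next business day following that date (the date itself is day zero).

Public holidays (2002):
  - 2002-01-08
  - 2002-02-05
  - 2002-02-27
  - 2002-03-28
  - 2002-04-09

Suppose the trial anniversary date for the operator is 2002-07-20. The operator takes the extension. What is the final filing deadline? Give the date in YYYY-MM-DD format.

From 2002-07-20, 28 calendar days later is 2002-08-17.
2002-08-17 is a Saturday, so it moves to the next business day, 2002-08-19 (Monday).
The 15-business-day extension runs from 2002-08-19 to 2002-09-09.
Since 2002-09-09 is a Monday and not a holiday, the date is unchanged.
So the filing is due 2002-09-09.

2002-09-09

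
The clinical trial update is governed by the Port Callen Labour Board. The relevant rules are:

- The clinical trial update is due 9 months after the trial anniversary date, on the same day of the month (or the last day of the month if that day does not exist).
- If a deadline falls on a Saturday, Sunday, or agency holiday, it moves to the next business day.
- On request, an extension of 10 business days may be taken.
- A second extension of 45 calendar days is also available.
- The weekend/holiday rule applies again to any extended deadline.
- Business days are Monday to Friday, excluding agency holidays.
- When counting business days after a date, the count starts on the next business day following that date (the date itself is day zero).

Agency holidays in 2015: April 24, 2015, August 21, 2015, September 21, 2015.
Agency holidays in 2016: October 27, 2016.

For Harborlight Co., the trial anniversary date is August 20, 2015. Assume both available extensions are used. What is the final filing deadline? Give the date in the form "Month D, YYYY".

Moving 9 months forward from August 20, 2015 on the corresponding day gives May 20, 2016.
May 20, 2016 is a Friday and not a listed holiday, so it stands.
Counting 10 further business days from May 20, 2016 reaches June 3, 2016.
June 3, 2016 (Friday) is already a business day.
The 45-calendar-day extension moves the deadline from June 3, 2016 to July 18, 2016.
Since July 18, 2016 is a Monday and not a holiday, the date is unchanged.
Final deadline: July 18, 2016.

July 18, 2016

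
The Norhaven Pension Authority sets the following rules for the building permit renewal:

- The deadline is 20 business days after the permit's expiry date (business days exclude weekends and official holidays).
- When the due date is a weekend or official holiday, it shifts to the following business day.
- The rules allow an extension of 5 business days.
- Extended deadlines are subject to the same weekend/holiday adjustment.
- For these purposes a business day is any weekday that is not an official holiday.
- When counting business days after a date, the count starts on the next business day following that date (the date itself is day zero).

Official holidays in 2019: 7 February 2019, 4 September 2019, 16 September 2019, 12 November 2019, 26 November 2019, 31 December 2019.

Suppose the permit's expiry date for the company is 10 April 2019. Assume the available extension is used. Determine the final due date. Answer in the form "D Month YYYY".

Starting the day after 10 April 2019 and counting 20 business days lands on 8 May 2019.
8 May 2019 (Wednesday) is already a business day.
The 5-business-day extension runs from 8 May 2019 to 15 May 2019.
15 May 2019 (Wednesday) is already a business day.
The final due date is 15 May 2019.

15 May 2019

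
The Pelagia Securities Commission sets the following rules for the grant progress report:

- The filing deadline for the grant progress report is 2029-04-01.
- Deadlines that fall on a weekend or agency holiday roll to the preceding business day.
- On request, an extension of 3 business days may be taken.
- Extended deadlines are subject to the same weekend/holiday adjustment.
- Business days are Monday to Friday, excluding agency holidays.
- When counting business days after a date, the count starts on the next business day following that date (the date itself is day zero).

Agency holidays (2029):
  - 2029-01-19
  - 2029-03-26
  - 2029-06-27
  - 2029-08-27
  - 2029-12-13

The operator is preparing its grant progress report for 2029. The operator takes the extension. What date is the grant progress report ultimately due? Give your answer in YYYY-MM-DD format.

2029-04-04

Start from the fixed due date, 2029-04-01.
2029-04-01 falls on a Sunday. Rolling to the preceding business day gives 2029-03-30, a Friday.
Counting 3 further business days from 2029-03-30 reaches 2029-04-04.
Since 2029-04-04 is a Wednesday and not a holiday, the date is unchanged.
Final deadline: 2029-04-04.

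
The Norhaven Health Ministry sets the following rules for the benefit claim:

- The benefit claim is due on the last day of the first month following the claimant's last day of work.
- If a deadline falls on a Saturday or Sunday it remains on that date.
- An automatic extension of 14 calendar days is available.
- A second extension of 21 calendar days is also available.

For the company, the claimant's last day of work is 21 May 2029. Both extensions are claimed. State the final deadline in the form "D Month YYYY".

4 August 2029

1 month after 21 May 2029 falls in June 2029; the last day of that month is 30 June 2029.
30 June 2029 falls on a Saturday. The rules make no weekend/holiday allowance, so it remains 30 June 2029.
Add the 14 calendar-day extension to 30 June 2029: 14 July 2029.
14 July 2029 is a Saturday; no weekend or holiday adjustment applies.
With the 21-day extension, 14 July 2029 becomes 4 August 2029.
4 August 2029 falls on a Saturday. The rules make no weekend/holiday allowance, so it remains 4 August 2029.
The final due date is 4 August 2029.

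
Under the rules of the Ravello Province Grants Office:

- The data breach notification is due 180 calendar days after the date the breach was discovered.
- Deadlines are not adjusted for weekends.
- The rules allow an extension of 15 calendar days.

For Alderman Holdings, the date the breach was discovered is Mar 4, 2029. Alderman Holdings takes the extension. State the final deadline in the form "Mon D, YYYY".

Adding 180 calendar days to Mar 4, 2029 gives Aug 31, 2029.
Aug 31, 2029 is a Friday; no weekend or holiday adjustment applies.
The 15-calendar-day extension moves the deadline from Aug 31, 2029 to Sep 15, 2029.
No adjustment is made for weekends or holidays, so Sep 15, 2029 stands.
Final deadline: Sep 15, 2029.

Sep 15, 2029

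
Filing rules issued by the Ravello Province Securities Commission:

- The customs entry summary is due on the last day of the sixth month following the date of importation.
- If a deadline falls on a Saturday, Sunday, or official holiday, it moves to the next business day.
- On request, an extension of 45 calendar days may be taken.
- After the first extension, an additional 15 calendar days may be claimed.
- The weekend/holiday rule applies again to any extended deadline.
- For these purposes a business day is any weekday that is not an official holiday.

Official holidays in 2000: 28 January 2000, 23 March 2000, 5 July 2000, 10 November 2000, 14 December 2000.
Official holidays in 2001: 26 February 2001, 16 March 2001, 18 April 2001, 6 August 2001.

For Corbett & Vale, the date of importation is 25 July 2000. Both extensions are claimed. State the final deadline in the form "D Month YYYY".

The sixth month after 25 July 2000 is January 2001, whose last day is 31 January 2001.
31 January 2001 (Wednesday) is already a business day.
Add the 45 calendar-day extension to 31 January 2001: 17 March 2001.
17 March 2001 falls on a Saturday. Rolling to the next business day gives 19 March 2001, a Monday.
The 15-calendar-day extension moves the deadline from 19 March 2001 to 3 April 2001.
3 April 2001 is a Tuesday and not a listed holiday, so it stands.
The final due date is 3 April 2001.

3 April 2001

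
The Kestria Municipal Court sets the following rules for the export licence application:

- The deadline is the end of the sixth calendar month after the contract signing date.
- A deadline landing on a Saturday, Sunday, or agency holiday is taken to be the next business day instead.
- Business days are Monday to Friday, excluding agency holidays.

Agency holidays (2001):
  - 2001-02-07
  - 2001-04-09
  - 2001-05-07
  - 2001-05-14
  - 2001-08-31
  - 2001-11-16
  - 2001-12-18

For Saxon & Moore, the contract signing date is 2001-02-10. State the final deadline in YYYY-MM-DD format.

6 months after 2001-02-10 falls in August 2001; the last day of that month is 2001-08-31.
2001-08-31 is a listed holiday, so it moves to the next business day, 2001-09-03 (Monday).
Deadline: 2001-09-03.

2001-09-03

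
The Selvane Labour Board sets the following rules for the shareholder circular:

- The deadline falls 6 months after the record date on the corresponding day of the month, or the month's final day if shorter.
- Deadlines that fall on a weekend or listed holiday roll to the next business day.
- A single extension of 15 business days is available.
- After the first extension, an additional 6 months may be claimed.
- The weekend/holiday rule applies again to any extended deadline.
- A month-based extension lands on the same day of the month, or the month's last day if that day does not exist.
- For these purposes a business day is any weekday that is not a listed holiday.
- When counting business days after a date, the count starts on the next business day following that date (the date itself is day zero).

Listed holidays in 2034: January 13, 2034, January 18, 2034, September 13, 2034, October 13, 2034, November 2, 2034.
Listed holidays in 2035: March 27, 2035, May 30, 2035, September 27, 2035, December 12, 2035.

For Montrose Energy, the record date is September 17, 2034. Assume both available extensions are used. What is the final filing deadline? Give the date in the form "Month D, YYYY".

Moving 6 months forward from September 17, 2034 on the corresponding day gives March 17, 2035.
Because March 17, 2035 is a Saturday, the deadline becomes March 19, 2035 (Monday).
Applying the 15-business-day extension: 15 business days after March 19, 2035 is April 10, 2035.
Since April 10, 2035 is a Tuesday and not a holiday, the date is unchanged.
The 6 months extension carries April 10, 2035 to October 10, 2035.
October 10, 2035 falls on a Wednesday, which is a business day, so no adjustment is needed.
Deadline: October 10, 2035.

October 10, 2035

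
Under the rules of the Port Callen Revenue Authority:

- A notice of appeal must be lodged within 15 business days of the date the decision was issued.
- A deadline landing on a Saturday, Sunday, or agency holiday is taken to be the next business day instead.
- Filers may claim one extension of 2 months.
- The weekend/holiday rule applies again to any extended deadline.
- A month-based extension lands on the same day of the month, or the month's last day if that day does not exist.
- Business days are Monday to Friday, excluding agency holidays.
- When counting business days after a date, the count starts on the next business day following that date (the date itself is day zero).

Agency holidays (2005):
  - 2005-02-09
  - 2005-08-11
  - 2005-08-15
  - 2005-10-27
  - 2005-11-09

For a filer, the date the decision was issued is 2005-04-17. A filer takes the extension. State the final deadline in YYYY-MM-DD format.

2005-07-06

Counting 15 business days after 2005-04-17 (skipping weekends and listed holidays) reaches 2005-05-06.
2005-05-06 falls on a Friday, which is a business day, so no adjustment is needed.
Applying the 2 months extension: 2 months after 2005-05-06 is 2005-07-06.
2005-07-06 falls on a Wednesday, which is a business day, so no adjustment is needed.
So the filing is due 2005-07-06.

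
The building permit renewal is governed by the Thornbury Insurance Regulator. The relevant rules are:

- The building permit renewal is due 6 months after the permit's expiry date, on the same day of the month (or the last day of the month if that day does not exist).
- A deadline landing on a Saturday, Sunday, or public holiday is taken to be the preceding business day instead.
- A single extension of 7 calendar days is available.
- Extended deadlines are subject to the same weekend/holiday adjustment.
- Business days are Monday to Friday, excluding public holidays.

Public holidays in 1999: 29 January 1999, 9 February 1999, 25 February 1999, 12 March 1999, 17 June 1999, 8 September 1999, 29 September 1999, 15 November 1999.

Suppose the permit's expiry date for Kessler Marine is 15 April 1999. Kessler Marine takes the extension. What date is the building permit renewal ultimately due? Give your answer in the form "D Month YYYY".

22 October 1999

6 months after 15 April 1999, on the same day of the month, is 15 October 1999.
15 October 1999 is a Friday and not a listed holiday, so it stands.
Applying the 7-calendar-day extension: 15 October 1999 + 7 days = 22 October 1999.
22 October 1999 is a Friday and not a listed holiday, so it stands.
Final deadline: 22 October 1999.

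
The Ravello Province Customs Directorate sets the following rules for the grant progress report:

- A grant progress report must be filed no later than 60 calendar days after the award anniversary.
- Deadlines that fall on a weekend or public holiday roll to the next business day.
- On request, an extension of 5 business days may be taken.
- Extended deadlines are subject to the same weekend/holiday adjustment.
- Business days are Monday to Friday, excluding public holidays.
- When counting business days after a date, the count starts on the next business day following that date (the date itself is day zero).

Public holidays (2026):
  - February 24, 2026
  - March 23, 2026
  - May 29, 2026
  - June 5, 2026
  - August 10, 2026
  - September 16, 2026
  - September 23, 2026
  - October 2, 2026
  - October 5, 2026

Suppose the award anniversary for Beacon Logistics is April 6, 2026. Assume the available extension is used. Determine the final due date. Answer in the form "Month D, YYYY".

June 15, 2026

Trigger date April 6, 2026 + 60 calendar days = June 5, 2026.
June 5, 2026 falls on a listed holiday. Rolling to the next business day gives June 8, 2026, a Monday.
The 5-business-day extension runs from June 8, 2026 to June 15, 2026.
June 15, 2026 (Monday) is already a business day.
The final due date is June 15, 2026.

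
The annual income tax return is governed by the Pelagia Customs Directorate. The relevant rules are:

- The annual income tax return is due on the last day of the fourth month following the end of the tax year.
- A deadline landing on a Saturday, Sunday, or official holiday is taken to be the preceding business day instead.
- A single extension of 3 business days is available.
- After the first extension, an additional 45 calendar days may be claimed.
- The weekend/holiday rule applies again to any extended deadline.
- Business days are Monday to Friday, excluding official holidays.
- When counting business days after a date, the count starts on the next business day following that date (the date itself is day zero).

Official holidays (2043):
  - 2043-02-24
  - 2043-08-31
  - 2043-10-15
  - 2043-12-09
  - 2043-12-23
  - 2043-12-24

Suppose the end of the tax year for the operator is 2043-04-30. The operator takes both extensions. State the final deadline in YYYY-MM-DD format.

4 months after 2043-04-30 is August 2043; that month ends on 2043-08-31.
2043-08-31 is a listed holiday; the preceding business day is 2043-08-28 (Friday).
Applying the 3-business-day extension: 3 business days after 2043-08-28 is 2043-09-03.
2043-09-03 is a Thursday and not a listed holiday, so it stands.
Applying the 45-calendar-day extension: 2043-09-03 + 45 days = 2043-10-18.
Because 2043-10-18 is a Sunday, the deadline becomes 2043-10-16 (Friday).
So the filing is due 2043-10-16.

2043-10-16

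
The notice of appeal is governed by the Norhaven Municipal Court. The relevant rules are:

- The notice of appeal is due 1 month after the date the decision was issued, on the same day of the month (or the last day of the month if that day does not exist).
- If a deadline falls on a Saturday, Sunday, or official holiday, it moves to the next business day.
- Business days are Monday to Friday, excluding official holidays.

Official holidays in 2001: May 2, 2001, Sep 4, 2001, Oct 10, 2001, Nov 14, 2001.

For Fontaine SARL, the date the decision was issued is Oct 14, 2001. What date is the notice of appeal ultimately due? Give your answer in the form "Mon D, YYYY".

1 month from Oct 14, 2001 is Nov 14, 2001.
Because Nov 14, 2001 is a listed holiday, the deadline becomes Nov 15, 2001 (Thursday).
Final deadline: Nov 15, 2001.

Nov 15, 2001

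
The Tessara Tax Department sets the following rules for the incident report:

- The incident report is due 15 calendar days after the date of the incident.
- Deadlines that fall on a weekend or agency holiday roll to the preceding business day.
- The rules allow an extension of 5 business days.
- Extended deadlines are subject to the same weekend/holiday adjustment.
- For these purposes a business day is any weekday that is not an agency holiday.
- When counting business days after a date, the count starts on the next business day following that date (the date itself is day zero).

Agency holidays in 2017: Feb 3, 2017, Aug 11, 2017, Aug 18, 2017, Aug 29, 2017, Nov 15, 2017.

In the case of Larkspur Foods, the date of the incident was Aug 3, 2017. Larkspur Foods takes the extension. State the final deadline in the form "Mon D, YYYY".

Adding 15 calendar days to Aug 3, 2017 gives Aug 18, 2017.
Aug 18, 2017 is a listed holiday; the preceding business day is Aug 17, 2017 (Thursday).
Counting 5 further business days from Aug 17, 2017 reaches Aug 25, 2017.
Aug 25, 2017 (Friday) is already a business day.
Deadline: Aug 25, 2017.

Aug 25, 2017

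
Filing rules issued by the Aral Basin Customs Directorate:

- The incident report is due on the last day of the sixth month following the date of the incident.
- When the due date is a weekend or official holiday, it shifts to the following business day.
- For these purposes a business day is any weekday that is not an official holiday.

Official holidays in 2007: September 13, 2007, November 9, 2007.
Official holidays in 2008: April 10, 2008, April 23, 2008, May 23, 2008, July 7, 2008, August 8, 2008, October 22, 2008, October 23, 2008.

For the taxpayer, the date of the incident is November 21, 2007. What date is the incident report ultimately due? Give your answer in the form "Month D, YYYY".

6 months after November 21, 2007 is May 2008; that month ends on May 31, 2008.
May 31, 2008 is a Saturday, so it moves to the next business day, June 2, 2008 (Monday).
So the filing is due June 2, 2008.

June 2, 2008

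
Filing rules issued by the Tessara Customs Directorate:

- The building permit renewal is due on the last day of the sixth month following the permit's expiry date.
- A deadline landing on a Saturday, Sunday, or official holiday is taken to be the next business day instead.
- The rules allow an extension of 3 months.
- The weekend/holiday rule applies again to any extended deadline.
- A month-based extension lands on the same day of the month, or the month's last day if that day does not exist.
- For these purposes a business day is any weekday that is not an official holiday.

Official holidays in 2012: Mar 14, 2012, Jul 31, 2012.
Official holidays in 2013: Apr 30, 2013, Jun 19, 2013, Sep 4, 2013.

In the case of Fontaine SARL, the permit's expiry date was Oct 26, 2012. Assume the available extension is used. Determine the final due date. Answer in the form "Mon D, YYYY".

Aug 1, 2013

6 months after Oct 26, 2012 falls in April 2013; the last day of that month is Apr 30, 2013.
Apr 30, 2013 is a listed holiday; the next business day is May 1, 2013 (Wednesday).
Add 3 months to May 1, 2013: Aug 1, 2013.
Aug 1, 2013 falls on a Thursday, which is a business day, so no adjustment is needed.
Final deadline: Aug 1, 2013.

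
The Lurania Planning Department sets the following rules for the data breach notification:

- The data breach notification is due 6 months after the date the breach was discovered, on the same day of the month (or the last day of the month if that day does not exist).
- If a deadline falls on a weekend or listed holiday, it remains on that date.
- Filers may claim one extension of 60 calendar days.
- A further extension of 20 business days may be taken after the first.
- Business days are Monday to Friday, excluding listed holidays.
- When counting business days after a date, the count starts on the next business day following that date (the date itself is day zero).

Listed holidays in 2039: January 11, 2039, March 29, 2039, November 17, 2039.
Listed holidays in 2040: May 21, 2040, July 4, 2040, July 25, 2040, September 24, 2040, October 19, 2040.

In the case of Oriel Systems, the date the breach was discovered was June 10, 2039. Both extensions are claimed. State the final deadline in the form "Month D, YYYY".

Moving 6 months forward from June 10, 2039 on the corresponding day gives December 10, 2039.
No adjustment is made for weekends or holidays, so December 10, 2039 stands.
The 60-calendar-day extension moves the deadline from December 10, 2039 to February 8, 2040.
No adjustment is made for weekends or holidays, so February 8, 2040 stands.
Counting 20 further business days from February 8, 2040 reaches March 7, 2040.
March 7, 2040 is a Wednesday; no weekend or holiday adjustment applies.
Final deadline: March 7, 2040.

March 7, 2040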